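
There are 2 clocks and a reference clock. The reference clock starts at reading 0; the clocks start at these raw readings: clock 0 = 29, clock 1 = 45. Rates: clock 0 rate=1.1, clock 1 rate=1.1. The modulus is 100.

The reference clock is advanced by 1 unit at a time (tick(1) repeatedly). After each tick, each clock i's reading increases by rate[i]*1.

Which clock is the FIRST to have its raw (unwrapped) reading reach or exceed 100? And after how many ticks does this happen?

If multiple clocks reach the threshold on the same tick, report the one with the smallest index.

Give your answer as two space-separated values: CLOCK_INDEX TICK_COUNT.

Answer: 1 50

Derivation:
clock 0: start=29, rate=1.1, needs 100-29 = 71; ticks = ceil(71/1.1) = ceil(64.5455) = 65; reading at tick 65 = 29 + 1.1*65 = 100.5000
clock 1: start=45, rate=1.1, needs 100-45 = 55; ticks = ceil(55/1.1) = ceil(50.0000) = 50; reading at tick 50 = 45 + 1.1*50 = 100.0000
Minimum tick count = 50; winners = [1]; smallest index = 1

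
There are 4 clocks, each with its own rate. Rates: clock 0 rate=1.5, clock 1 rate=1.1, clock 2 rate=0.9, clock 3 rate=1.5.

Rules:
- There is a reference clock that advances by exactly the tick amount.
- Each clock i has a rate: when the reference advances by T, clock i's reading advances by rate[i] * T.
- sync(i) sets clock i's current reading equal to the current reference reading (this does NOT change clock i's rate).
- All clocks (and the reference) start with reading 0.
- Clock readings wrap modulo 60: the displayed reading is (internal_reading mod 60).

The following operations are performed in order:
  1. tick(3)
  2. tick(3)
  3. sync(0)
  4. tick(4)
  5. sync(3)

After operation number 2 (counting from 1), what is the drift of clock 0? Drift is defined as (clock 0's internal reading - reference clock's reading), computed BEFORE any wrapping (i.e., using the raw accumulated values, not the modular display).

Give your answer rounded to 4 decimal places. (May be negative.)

After op 1 tick(3): ref=3.0000 raw=[4.5000 3.3000 2.7000 4.5000]
After op 2 tick(3): ref=6.0000 raw=[9.0000 6.6000 5.4000 9.0000]
Drift of clock 0 after op 2: 9.0000 - 6.0000 = 3.0000

Answer: 3.0000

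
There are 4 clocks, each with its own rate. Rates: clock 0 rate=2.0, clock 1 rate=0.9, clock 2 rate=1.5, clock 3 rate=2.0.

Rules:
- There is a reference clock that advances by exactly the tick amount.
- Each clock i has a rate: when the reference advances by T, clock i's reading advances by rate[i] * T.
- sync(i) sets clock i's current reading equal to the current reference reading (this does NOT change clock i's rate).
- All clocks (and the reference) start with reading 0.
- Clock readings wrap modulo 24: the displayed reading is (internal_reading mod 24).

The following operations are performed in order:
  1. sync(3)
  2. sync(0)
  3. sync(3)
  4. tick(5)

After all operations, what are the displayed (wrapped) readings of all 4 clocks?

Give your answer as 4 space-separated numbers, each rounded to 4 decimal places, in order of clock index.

After op 1 sync(3): ref=0.0000 raw=[0.0000 0.0000 0.0000 0.0000]
After op 2 sync(0): ref=0.0000 raw=[0.0000 0.0000 0.0000 0.0000]
After op 3 sync(3): ref=0.0000 raw=[0.0000 0.0000 0.0000 0.0000]
After op 4 tick(5): ref=5.0000 raw=[10.0000 4.5000 7.5000 10.0000]
Wrap final raw readings (mod 24): 10.0000 mod 24 = 10.0000; 4.5000 mod 24 = 4.5000; 7.5000 mod 24 = 7.5000; 10.0000 mod 24 = 10.0000

Answer: 10.0000 4.5000 7.5000 10.0000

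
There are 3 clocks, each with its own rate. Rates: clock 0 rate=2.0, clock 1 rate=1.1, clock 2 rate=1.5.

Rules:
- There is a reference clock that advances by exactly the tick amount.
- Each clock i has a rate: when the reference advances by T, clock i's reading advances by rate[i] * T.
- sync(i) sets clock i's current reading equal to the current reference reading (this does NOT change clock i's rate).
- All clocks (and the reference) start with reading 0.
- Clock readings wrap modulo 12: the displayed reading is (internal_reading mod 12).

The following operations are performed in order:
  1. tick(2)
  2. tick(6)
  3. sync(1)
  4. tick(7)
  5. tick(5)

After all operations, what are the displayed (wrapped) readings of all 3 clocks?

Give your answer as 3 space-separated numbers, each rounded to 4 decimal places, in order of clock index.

Answer: 4.0000 9.2000 6.0000

Derivation:
After op 1 tick(2): ref=2.0000 raw=[4.0000 2.2000 3.0000]
After op 2 tick(6): ref=8.0000 raw=[16.0000 8.8000 12.0000]
After op 3 sync(1): ref=8.0000 raw=[16.0000 8.0000 12.0000]
After op 4 tick(7): ref=15.0000 raw=[30.0000 15.7000 22.5000]
After op 5 tick(5): ref=20.0000 raw=[40.0000 21.2000 30.0000]
Wrap final raw readings (mod 12): 40.0000 mod 12 = 4.0000; 21.2000 mod 12 = 9.2000; 30.0000 mod 12 = 6.0000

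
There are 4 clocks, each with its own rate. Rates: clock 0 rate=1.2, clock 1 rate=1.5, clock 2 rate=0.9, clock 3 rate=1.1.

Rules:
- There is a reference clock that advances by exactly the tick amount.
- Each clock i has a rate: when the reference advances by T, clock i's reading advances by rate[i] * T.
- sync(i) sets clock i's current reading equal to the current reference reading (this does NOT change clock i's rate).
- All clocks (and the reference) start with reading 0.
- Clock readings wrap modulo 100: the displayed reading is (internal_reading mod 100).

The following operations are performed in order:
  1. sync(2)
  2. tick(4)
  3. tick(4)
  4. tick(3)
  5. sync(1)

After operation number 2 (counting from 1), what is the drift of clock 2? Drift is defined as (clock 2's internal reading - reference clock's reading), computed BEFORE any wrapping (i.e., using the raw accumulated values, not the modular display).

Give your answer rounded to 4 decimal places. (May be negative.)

After op 1 sync(2): ref=0.0000 raw=[0.0000 0.0000 0.0000 0.0000]
After op 2 tick(4): ref=4.0000 raw=[4.8000 6.0000 3.6000 4.4000]
Drift of clock 2 after op 2: 3.6000 - 4.0000 = -0.4000

Answer: -0.4000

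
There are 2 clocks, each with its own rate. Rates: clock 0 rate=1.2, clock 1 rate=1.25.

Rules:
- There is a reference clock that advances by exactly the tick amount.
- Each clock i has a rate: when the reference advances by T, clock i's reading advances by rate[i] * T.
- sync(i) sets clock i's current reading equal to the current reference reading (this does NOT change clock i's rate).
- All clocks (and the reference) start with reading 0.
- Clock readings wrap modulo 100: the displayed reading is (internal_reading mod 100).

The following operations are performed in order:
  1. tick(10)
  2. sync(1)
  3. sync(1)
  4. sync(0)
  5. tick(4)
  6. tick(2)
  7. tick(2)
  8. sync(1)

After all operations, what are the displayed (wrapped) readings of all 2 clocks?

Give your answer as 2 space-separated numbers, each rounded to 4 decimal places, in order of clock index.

Answer: 19.6000 18.0000

Derivation:
After op 1 tick(10): ref=10.0000 raw=[12.0000 12.5000]
After op 2 sync(1): ref=10.0000 raw=[12.0000 10.0000]
After op 3 sync(1): ref=10.0000 raw=[12.0000 10.0000]
After op 4 sync(0): ref=10.0000 raw=[10.0000 10.0000]
After op 5 tick(4): ref=14.0000 raw=[14.8000 15.0000]
After op 6 tick(2): ref=16.0000 raw=[17.2000 17.5000]
After op 7 tick(2): ref=18.0000 raw=[19.6000 20.0000]
After op 8 sync(1): ref=18.0000 raw=[19.6000 18.0000]
Wrap final raw readings (mod 100): 19.6000 mod 100 = 19.6000; 18.0000 mod 100 = 18.0000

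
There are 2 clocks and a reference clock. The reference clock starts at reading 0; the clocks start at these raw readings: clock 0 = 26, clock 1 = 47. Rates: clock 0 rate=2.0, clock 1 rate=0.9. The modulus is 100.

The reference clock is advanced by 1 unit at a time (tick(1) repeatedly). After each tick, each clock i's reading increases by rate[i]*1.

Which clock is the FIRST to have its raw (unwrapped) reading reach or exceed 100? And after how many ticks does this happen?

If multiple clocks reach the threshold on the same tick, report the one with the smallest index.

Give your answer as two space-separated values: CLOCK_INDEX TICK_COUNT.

clock 0: start=26, rate=2.0, needs 100-26 = 74; ticks = ceil(74/2.0) = ceil(37.0000) = 37; reading at tick 37 = 26 + 2.0*37 = 100.0000
clock 1: start=47, rate=0.9, needs 100-47 = 53; ticks = ceil(53/0.9) = ceil(58.8889) = 59; reading at tick 59 = 47 + 0.9*59 = 100.1000
Minimum tick count = 37; winners = [0]; smallest index = 0

Answer: 0 37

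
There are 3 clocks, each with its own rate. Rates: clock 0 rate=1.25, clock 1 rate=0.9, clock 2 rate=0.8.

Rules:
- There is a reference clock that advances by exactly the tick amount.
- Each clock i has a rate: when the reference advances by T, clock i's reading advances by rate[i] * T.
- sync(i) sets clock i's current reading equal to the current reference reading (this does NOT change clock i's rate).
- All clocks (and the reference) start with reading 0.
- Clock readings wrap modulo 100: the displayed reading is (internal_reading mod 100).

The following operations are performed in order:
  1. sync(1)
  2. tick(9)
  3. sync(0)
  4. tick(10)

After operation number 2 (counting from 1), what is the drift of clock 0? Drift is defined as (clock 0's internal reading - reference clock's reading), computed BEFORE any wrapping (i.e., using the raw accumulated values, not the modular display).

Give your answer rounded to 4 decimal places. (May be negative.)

Answer: 2.2500

Derivation:
After op 1 sync(1): ref=0.0000 raw=[0.0000 0.0000 0.0000]
After op 2 tick(9): ref=9.0000 raw=[11.2500 8.1000 7.2000]
Drift of clock 0 after op 2: 11.2500 - 9.0000 = 2.2500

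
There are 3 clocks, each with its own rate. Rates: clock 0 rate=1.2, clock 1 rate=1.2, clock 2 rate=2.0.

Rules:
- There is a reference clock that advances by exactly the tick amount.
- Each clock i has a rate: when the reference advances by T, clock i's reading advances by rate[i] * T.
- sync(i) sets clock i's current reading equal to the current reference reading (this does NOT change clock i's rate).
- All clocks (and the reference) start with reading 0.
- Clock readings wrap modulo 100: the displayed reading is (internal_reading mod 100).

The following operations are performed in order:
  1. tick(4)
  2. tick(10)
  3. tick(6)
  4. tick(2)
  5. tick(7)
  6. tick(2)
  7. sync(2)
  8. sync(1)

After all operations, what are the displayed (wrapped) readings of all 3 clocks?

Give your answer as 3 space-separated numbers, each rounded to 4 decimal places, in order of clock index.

Answer: 37.2000 31.0000 31.0000

Derivation:
After op 1 tick(4): ref=4.0000 raw=[4.8000 4.8000 8.0000]
After op 2 tick(10): ref=14.0000 raw=[16.8000 16.8000 28.0000]
After op 3 tick(6): ref=20.0000 raw=[24.0000 24.0000 40.0000]
After op 4 tick(2): ref=22.0000 raw=[26.4000 26.4000 44.0000]
After op 5 tick(7): ref=29.0000 raw=[34.8000 34.8000 58.0000]
After op 6 tick(2): ref=31.0000 raw=[37.2000 37.2000 62.0000]
After op 7 sync(2): ref=31.0000 raw=[37.2000 37.2000 31.0000]
After op 8 sync(1): ref=31.0000 raw=[37.2000 31.0000 31.0000]
Wrap final raw readings (mod 100): 37.2000 mod 100 = 37.2000; 31.0000 mod 100 = 31.0000; 31.0000 mod 100 = 31.0000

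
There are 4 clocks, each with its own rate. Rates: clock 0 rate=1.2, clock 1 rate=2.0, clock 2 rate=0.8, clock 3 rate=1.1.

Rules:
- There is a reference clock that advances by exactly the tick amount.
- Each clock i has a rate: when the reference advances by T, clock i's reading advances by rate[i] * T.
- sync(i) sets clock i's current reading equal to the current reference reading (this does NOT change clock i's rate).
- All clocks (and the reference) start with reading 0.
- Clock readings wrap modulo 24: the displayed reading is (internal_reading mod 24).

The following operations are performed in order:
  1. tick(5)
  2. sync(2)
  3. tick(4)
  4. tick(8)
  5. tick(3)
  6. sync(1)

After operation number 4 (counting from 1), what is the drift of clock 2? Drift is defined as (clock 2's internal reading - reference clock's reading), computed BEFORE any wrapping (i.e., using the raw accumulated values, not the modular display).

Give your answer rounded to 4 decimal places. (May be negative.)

After op 1 tick(5): ref=5.0000 raw=[6.0000 10.0000 4.0000 5.5000]
After op 2 sync(2): ref=5.0000 raw=[6.0000 10.0000 5.0000 5.5000]
After op 3 tick(4): ref=9.0000 raw=[10.8000 18.0000 8.2000 9.9000]
After op 4 tick(8): ref=17.0000 raw=[20.4000 34.0000 14.6000 18.7000]
Drift of clock 2 after op 4: 14.6000 - 17.0000 = -2.4000

Answer: -2.4000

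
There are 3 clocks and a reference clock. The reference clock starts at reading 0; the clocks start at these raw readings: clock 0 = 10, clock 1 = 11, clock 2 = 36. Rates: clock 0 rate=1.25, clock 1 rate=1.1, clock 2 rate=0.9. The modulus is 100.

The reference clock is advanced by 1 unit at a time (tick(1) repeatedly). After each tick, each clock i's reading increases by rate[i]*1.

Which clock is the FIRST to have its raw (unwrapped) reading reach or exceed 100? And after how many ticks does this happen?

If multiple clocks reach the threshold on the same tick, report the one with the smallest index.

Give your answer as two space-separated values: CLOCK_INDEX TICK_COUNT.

Answer: 0 72

Derivation:
clock 0: start=10, rate=1.25, needs 100-10 = 90; ticks = ceil(90/1.25) = ceil(72.0000) = 72; reading at tick 72 = 10 + 1.25*72 = 100.0000
clock 1: start=11, rate=1.1, needs 100-11 = 89; ticks = ceil(89/1.1) = ceil(80.9091) = 81; reading at tick 81 = 11 + 1.1*81 = 100.1000
clock 2: start=36, rate=0.9, needs 100-36 = 64; ticks = ceil(64/0.9) = ceil(71.1111) = 72; reading at tick 72 = 36 + 0.9*72 = 100.8000
Minimum tick count = 72; winners = [0, 2]; smallest index = 0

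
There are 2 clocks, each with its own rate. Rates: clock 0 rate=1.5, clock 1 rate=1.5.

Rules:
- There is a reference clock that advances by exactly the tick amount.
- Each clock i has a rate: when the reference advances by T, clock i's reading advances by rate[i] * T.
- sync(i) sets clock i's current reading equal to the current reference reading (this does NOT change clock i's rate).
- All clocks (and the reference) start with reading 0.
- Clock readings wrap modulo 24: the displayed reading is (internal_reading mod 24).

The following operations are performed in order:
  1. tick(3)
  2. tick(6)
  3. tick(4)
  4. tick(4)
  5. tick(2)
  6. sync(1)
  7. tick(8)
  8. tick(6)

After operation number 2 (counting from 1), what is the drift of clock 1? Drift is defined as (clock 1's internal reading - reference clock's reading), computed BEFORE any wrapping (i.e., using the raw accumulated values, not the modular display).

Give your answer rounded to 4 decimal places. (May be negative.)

After op 1 tick(3): ref=3.0000 raw=[4.5000 4.5000]
After op 2 tick(6): ref=9.0000 raw=[13.5000 13.5000]
Drift of clock 1 after op 2: 13.5000 - 9.0000 = 4.5000

Answer: 4.5000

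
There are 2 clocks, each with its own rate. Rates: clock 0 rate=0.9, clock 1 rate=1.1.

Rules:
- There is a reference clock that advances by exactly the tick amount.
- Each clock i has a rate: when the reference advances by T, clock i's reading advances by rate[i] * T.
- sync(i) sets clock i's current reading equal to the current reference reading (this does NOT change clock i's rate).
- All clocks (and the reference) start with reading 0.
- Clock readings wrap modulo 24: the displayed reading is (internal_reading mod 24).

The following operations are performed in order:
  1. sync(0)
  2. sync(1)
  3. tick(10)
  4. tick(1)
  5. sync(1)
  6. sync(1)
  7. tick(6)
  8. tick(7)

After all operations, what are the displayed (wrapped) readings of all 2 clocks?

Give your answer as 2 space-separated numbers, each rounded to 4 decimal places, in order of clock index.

After op 1 sync(0): ref=0.0000 raw=[0.0000 0.0000]
After op 2 sync(1): ref=0.0000 raw=[0.0000 0.0000]
After op 3 tick(10): ref=10.0000 raw=[9.0000 11.0000]
After op 4 tick(1): ref=11.0000 raw=[9.9000 12.1000]
After op 5 sync(1): ref=11.0000 raw=[9.9000 11.0000]
After op 6 sync(1): ref=11.0000 raw=[9.9000 11.0000]
After op 7 tick(6): ref=17.0000 raw=[15.3000 17.6000]
After op 8 tick(7): ref=24.0000 raw=[21.6000 25.3000]
Wrap final raw readings (mod 24): 21.6000 mod 24 = 21.6000; 25.3000 mod 24 = 1.3000

Answer: 21.6000 1.3000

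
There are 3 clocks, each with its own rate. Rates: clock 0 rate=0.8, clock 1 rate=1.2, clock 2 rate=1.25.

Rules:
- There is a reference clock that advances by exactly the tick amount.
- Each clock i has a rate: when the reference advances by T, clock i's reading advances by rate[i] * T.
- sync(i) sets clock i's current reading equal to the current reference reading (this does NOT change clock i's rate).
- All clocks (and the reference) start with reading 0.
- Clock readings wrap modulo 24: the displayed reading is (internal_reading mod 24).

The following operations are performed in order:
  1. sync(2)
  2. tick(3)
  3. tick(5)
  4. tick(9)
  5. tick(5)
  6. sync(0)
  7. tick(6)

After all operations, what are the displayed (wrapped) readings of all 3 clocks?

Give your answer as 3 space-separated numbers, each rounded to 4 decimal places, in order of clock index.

Answer: 2.8000 9.6000 11.0000

Derivation:
After op 1 sync(2): ref=0.0000 raw=[0.0000 0.0000 0.0000]
After op 2 tick(3): ref=3.0000 raw=[2.4000 3.6000 3.7500]
After op 3 tick(5): ref=8.0000 raw=[6.4000 9.6000 10.0000]
After op 4 tick(9): ref=17.0000 raw=[13.6000 20.4000 21.2500]
After op 5 tick(5): ref=22.0000 raw=[17.6000 26.4000 27.5000]
After op 6 sync(0): ref=22.0000 raw=[22.0000 26.4000 27.5000]
After op 7 tick(6): ref=28.0000 raw=[26.8000 33.6000 35.0000]
Wrap final raw readings (mod 24): 26.8000 mod 24 = 2.8000; 33.6000 mod 24 = 9.6000; 35.0000 mod 24 = 11.0000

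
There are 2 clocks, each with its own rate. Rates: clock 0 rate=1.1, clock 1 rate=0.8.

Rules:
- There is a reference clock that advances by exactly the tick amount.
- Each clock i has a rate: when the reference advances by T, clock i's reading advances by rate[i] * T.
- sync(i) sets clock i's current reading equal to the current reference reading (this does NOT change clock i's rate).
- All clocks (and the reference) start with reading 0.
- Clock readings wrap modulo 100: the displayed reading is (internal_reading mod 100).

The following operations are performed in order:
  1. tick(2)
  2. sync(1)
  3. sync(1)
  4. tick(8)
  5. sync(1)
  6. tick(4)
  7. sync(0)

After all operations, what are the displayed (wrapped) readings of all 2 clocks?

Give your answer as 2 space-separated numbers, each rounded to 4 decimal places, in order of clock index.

After op 1 tick(2): ref=2.0000 raw=[2.2000 1.6000]
After op 2 sync(1): ref=2.0000 raw=[2.2000 2.0000]
After op 3 sync(1): ref=2.0000 raw=[2.2000 2.0000]
After op 4 tick(8): ref=10.0000 raw=[11.0000 8.4000]
After op 5 sync(1): ref=10.0000 raw=[11.0000 10.0000]
After op 6 tick(4): ref=14.0000 raw=[15.4000 13.2000]
After op 7 sync(0): ref=14.0000 raw=[14.0000 13.2000]
Wrap final raw readings (mod 100): 14.0000 mod 100 = 14.0000; 13.2000 mod 100 = 13.2000

Answer: 14.0000 13.2000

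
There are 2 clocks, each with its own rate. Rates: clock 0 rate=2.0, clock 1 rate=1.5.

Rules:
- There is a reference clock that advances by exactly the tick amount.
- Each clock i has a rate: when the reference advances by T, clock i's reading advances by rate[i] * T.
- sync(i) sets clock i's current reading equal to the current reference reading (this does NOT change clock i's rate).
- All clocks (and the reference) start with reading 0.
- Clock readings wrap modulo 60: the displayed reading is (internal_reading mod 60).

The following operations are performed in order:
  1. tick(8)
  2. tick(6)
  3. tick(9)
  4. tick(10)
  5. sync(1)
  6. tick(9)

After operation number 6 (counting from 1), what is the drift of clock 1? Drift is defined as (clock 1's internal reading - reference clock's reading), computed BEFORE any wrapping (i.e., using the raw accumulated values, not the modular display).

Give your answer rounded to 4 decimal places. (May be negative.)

After op 1 tick(8): ref=8.0000 raw=[16.0000 12.0000]
After op 2 tick(6): ref=14.0000 raw=[28.0000 21.0000]
After op 3 tick(9): ref=23.0000 raw=[46.0000 34.5000]
After op 4 tick(10): ref=33.0000 raw=[66.0000 49.5000]
After op 5 sync(1): ref=33.0000 raw=[66.0000 33.0000]
After op 6 tick(9): ref=42.0000 raw=[84.0000 46.5000]
Drift of clock 1 after op 6: 46.5000 - 42.0000 = 4.5000

Answer: 4.5000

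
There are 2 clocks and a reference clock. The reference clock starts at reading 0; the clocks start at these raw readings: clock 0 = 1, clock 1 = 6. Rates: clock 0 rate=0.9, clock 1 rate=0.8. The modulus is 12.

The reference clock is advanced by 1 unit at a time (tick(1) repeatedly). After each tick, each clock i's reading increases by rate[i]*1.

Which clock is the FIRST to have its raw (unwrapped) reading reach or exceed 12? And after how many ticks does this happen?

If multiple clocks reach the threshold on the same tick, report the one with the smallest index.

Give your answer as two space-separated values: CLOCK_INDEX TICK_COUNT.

clock 0: start=1, rate=0.9, needs 12-1 = 11; ticks = ceil(11/0.9) = ceil(12.2222) = 13; reading at tick 13 = 1 + 0.9*13 = 12.7000
clock 1: start=6, rate=0.8, needs 12-6 = 6; ticks = ceil(6/0.8) = ceil(7.5000) = 8; reading at tick 8 = 6 + 0.8*8 = 12.4000
Minimum tick count = 8; winners = [1]; smallest index = 1

Answer: 1 8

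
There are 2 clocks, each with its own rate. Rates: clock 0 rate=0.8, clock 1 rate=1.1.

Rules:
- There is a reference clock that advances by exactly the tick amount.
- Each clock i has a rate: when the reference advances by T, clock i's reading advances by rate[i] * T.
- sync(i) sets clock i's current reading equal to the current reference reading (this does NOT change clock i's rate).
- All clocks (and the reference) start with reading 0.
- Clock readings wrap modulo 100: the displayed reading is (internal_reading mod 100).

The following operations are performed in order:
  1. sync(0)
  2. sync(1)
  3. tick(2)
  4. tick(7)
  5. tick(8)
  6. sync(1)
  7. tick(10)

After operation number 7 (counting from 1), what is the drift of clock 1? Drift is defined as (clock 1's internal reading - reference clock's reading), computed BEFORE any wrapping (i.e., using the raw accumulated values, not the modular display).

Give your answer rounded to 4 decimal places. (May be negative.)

After op 1 sync(0): ref=0.0000 raw=[0.0000 0.0000]
After op 2 sync(1): ref=0.0000 raw=[0.0000 0.0000]
After op 3 tick(2): ref=2.0000 raw=[1.6000 2.2000]
After op 4 tick(7): ref=9.0000 raw=[7.2000 9.9000]
After op 5 tick(8): ref=17.0000 raw=[13.6000 18.7000]
After op 6 sync(1): ref=17.0000 raw=[13.6000 17.0000]
After op 7 tick(10): ref=27.0000 raw=[21.6000 28.0000]
Drift of clock 1 after op 7: 28.0000 - 27.0000 = 1.0000

Answer: 1.0000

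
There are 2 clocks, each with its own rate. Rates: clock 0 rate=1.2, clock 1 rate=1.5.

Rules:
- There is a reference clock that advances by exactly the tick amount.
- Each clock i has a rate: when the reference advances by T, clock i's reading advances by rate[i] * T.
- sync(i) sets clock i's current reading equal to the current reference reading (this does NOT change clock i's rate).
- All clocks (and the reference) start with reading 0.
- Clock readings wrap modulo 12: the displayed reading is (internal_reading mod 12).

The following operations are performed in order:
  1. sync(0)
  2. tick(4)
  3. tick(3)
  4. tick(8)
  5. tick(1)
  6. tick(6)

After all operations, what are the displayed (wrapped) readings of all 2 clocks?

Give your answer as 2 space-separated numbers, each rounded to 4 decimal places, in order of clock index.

Answer: 2.4000 9.0000

Derivation:
After op 1 sync(0): ref=0.0000 raw=[0.0000 0.0000]
After op 2 tick(4): ref=4.0000 raw=[4.8000 6.0000]
After op 3 tick(3): ref=7.0000 raw=[8.4000 10.5000]
After op 4 tick(8): ref=15.0000 raw=[18.0000 22.5000]
After op 5 tick(1): ref=16.0000 raw=[19.2000 24.0000]
After op 6 tick(6): ref=22.0000 raw=[26.4000 33.0000]
Wrap final raw readings (mod 12): 26.4000 mod 12 = 2.4000; 33.0000 mod 12 = 9.0000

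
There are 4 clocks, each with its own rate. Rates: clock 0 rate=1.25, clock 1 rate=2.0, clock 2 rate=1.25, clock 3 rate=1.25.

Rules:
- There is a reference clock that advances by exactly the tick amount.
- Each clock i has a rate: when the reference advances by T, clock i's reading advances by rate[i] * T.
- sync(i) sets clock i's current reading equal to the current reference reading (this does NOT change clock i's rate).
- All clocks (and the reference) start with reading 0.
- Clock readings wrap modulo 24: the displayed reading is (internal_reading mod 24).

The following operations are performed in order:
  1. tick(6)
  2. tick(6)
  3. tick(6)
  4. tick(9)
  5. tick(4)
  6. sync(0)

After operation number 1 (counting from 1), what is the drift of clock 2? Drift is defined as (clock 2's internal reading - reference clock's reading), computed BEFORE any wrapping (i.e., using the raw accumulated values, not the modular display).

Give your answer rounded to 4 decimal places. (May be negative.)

After op 1 tick(6): ref=6.0000 raw=[7.5000 12.0000 7.5000 7.5000]
Drift of clock 2 after op 1: 7.5000 - 6.0000 = 1.5000

Answer: 1.5000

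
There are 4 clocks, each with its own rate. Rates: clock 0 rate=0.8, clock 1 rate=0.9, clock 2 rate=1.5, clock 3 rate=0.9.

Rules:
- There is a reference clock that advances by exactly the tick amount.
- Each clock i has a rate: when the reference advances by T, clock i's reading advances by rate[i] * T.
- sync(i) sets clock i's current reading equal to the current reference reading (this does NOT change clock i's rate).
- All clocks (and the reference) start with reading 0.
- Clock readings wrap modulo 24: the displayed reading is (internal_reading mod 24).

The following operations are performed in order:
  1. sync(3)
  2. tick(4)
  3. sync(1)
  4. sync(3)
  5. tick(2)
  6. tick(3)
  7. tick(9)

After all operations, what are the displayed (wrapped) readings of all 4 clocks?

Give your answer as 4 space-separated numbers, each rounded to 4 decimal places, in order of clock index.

After op 1 sync(3): ref=0.0000 raw=[0.0000 0.0000 0.0000 0.0000]
After op 2 tick(4): ref=4.0000 raw=[3.2000 3.6000 6.0000 3.6000]
After op 3 sync(1): ref=4.0000 raw=[3.2000 4.0000 6.0000 3.6000]
After op 4 sync(3): ref=4.0000 raw=[3.2000 4.0000 6.0000 4.0000]
After op 5 tick(2): ref=6.0000 raw=[4.8000 5.8000 9.0000 5.8000]
After op 6 tick(3): ref=9.0000 raw=[7.2000 8.5000 13.5000 8.5000]
After op 7 tick(9): ref=18.0000 raw=[14.4000 16.6000 27.0000 16.6000]
Wrap final raw readings (mod 24): 14.4000 mod 24 = 14.4000; 16.6000 mod 24 = 16.6000; 27.0000 mod 24 = 3.0000; 16.6000 mod 24 = 16.6000

Answer: 14.4000 16.6000 3.0000 16.6000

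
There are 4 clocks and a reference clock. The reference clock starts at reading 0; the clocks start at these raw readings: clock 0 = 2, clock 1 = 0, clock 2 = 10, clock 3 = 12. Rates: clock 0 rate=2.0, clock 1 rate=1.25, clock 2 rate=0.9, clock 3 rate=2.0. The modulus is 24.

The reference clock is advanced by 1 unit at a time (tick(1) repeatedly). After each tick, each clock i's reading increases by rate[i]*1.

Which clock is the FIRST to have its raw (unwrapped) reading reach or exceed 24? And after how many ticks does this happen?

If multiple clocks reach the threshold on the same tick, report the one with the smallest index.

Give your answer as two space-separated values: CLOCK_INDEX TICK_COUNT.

clock 0: start=2, rate=2.0, needs 24-2 = 22; ticks = ceil(22/2.0) = ceil(11.0000) = 11; reading at tick 11 = 2 + 2.0*11 = 24.0000
clock 1: start=0, rate=1.25, needs 24-0 = 24; ticks = ceil(24/1.25) = ceil(19.2000) = 20; reading at tick 20 = 0 + 1.25*20 = 25.0000
clock 2: start=10, rate=0.9, needs 24-10 = 14; ticks = ceil(14/0.9) = ceil(15.5556) = 16; reading at tick 16 = 10 + 0.9*16 = 24.4000
clock 3: start=12, rate=2.0, needs 24-12 = 12; ticks = ceil(12/2.0) = ceil(6.0000) = 6; reading at tick 6 = 12 + 2.0*6 = 24.0000
Minimum tick count = 6; winners = [3]; smallest index = 3

Answer: 3 6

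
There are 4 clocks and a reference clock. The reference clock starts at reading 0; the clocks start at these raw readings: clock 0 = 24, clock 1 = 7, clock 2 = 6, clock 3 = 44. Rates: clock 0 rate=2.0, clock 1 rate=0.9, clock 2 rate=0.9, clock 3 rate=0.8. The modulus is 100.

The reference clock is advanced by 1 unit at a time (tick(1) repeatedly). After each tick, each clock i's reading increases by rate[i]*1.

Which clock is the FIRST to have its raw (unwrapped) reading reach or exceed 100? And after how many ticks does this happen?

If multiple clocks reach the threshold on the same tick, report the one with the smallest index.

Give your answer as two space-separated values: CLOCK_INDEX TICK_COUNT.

Answer: 0 38

Derivation:
clock 0: start=24, rate=2.0, needs 100-24 = 76; ticks = ceil(76/2.0) = ceil(38.0000) = 38; reading at tick 38 = 24 + 2.0*38 = 100.0000
clock 1: start=7, rate=0.9, needs 100-7 = 93; ticks = ceil(93/0.9) = ceil(103.3333) = 104; reading at tick 104 = 7 + 0.9*104 = 100.6000
clock 2: start=6, rate=0.9, needs 100-6 = 94; ticks = ceil(94/0.9) = ceil(104.4444) = 105; reading at tick 105 = 6 + 0.9*105 = 100.5000
clock 3: start=44, rate=0.8, needs 100-44 = 56; ticks = ceil(56/0.8) = ceil(70.0000) = 70; reading at tick 70 = 44 + 0.8*70 = 100.0000
Minimum tick count = 38; winners = [0]; smallest index = 0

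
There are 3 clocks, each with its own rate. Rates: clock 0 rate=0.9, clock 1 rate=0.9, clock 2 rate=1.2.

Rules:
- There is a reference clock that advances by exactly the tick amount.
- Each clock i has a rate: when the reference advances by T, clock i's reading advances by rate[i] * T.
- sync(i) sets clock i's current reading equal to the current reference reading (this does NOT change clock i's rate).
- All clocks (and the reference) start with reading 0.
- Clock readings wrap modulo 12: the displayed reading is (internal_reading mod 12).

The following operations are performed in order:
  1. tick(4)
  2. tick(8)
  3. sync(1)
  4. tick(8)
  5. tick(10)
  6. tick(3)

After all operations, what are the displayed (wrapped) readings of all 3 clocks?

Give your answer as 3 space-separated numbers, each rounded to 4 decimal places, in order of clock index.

Answer: 5.7000 6.9000 3.6000

Derivation:
After op 1 tick(4): ref=4.0000 raw=[3.6000 3.6000 4.8000]
After op 2 tick(8): ref=12.0000 raw=[10.8000 10.8000 14.4000]
After op 3 sync(1): ref=12.0000 raw=[10.8000 12.0000 14.4000]
After op 4 tick(8): ref=20.0000 raw=[18.0000 19.2000 24.0000]
After op 5 tick(10): ref=30.0000 raw=[27.0000 28.2000 36.0000]
After op 6 tick(3): ref=33.0000 raw=[29.7000 30.9000 39.6000]
Wrap final raw readings (mod 12): 29.7000 mod 12 = 5.7000; 30.9000 mod 12 = 6.9000; 39.6000 mod 12 = 3.6000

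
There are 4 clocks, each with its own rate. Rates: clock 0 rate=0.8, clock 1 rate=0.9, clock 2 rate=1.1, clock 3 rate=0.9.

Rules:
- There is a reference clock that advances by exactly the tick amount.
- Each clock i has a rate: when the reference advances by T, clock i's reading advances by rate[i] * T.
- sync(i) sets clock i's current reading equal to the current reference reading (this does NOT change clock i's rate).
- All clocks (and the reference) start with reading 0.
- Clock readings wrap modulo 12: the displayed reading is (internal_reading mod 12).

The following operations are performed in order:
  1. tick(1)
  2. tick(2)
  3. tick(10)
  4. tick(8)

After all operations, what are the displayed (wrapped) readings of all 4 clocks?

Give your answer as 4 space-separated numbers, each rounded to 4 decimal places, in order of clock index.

Answer: 4.8000 6.9000 11.1000 6.9000

Derivation:
After op 1 tick(1): ref=1.0000 raw=[0.8000 0.9000 1.1000 0.9000]
After op 2 tick(2): ref=3.0000 raw=[2.4000 2.7000 3.3000 2.7000]
After op 3 tick(10): ref=13.0000 raw=[10.4000 11.7000 14.3000 11.7000]
After op 4 tick(8): ref=21.0000 raw=[16.8000 18.9000 23.1000 18.9000]
Wrap final raw readings (mod 12): 16.8000 mod 12 = 4.8000; 18.9000 mod 12 = 6.9000; 23.1000 mod 12 = 11.1000; 18.9000 mod 12 = 6.9000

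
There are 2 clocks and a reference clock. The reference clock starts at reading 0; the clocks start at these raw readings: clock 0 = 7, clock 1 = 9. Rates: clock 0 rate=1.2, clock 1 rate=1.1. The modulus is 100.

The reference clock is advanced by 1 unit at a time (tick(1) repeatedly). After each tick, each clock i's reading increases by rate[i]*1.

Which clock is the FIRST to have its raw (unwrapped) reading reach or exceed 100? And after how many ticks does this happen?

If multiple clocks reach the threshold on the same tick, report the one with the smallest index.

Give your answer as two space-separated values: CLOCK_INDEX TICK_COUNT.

Answer: 0 78

Derivation:
clock 0: start=7, rate=1.2, needs 100-7 = 93; ticks = ceil(93/1.2) = ceil(77.5000) = 78; reading at tick 78 = 7 + 1.2*78 = 100.6000
clock 1: start=9, rate=1.1, needs 100-9 = 91; ticks = ceil(91/1.1) = ceil(82.7273) = 83; reading at tick 83 = 9 + 1.1*83 = 100.3000
Minimum tick count = 78; winners = [0]; smallest index = 0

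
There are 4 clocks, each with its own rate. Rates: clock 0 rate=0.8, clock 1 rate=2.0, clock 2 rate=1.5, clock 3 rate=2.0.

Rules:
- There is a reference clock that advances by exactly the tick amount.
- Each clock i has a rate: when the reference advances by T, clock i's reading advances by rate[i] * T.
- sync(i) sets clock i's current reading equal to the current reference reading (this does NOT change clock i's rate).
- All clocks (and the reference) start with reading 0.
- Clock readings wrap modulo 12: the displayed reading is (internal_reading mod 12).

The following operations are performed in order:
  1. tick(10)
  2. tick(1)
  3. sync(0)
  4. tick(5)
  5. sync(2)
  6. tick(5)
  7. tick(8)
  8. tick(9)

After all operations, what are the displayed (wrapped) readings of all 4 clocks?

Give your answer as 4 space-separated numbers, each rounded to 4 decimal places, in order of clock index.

After op 1 tick(10): ref=10.0000 raw=[8.0000 20.0000 15.0000 20.0000]
After op 2 tick(1): ref=11.0000 raw=[8.8000 22.0000 16.5000 22.0000]
After op 3 sync(0): ref=11.0000 raw=[11.0000 22.0000 16.5000 22.0000]
After op 4 tick(5): ref=16.0000 raw=[15.0000 32.0000 24.0000 32.0000]
After op 5 sync(2): ref=16.0000 raw=[15.0000 32.0000 16.0000 32.0000]
After op 6 tick(5): ref=21.0000 raw=[19.0000 42.0000 23.5000 42.0000]
After op 7 tick(8): ref=29.0000 raw=[25.4000 58.0000 35.5000 58.0000]
After op 8 tick(9): ref=38.0000 raw=[32.6000 76.0000 49.0000 76.0000]
Wrap final raw readings (mod 12): 32.6000 mod 12 = 8.6000; 76.0000 mod 12 = 4.0000; 49.0000 mod 12 = 1.0000; 76.0000 mod 12 = 4.0000

Answer: 8.6000 4.0000 1.0000 4.0000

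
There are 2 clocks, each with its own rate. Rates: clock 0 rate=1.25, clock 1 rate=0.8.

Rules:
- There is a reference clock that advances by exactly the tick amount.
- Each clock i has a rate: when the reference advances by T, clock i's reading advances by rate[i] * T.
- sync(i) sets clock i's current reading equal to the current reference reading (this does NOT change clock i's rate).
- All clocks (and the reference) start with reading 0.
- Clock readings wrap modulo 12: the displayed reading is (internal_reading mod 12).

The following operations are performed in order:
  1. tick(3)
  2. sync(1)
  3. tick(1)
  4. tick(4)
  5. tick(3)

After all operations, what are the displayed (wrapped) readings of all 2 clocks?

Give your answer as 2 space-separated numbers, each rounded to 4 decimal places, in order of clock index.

Answer: 1.7500 9.4000

Derivation:
After op 1 tick(3): ref=3.0000 raw=[3.7500 2.4000]
After op 2 sync(1): ref=3.0000 raw=[3.7500 3.0000]
After op 3 tick(1): ref=4.0000 raw=[5.0000 3.8000]
After op 4 tick(4): ref=8.0000 raw=[10.0000 7.0000]
After op 5 tick(3): ref=11.0000 raw=[13.7500 9.4000]
Wrap final raw readings (mod 12): 13.7500 mod 12 = 1.7500; 9.4000 mod 12 = 9.4000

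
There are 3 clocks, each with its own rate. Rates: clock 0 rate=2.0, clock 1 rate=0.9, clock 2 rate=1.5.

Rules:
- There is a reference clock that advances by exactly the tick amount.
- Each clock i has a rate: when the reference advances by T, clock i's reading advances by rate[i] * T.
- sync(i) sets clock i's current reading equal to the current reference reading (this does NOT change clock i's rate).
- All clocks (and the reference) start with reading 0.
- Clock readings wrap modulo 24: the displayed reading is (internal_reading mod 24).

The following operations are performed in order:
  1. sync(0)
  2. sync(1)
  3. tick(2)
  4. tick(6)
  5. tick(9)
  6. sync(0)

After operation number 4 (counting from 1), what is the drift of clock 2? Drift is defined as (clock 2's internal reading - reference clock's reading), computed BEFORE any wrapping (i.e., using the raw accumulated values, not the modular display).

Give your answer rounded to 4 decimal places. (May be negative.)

Answer: 4.0000

Derivation:
After op 1 sync(0): ref=0.0000 raw=[0.0000 0.0000 0.0000]
After op 2 sync(1): ref=0.0000 raw=[0.0000 0.0000 0.0000]
After op 3 tick(2): ref=2.0000 raw=[4.0000 1.8000 3.0000]
After op 4 tick(6): ref=8.0000 raw=[16.0000 7.2000 12.0000]
Drift of clock 2 after op 4: 12.0000 - 8.0000 = 4.0000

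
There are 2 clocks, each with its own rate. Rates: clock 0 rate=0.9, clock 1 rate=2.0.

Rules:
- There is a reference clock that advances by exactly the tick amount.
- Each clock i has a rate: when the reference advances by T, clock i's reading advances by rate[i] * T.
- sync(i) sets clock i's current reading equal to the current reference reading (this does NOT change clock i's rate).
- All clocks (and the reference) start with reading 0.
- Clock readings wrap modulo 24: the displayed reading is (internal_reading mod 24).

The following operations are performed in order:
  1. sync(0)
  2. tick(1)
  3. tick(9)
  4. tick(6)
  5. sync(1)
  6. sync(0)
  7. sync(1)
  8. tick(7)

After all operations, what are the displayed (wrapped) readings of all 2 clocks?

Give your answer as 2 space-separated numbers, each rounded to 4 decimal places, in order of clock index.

After op 1 sync(0): ref=0.0000 raw=[0.0000 0.0000]
After op 2 tick(1): ref=1.0000 raw=[0.9000 2.0000]
After op 3 tick(9): ref=10.0000 raw=[9.0000 20.0000]
After op 4 tick(6): ref=16.0000 raw=[14.4000 32.0000]
After op 5 sync(1): ref=16.0000 raw=[14.4000 16.0000]
After op 6 sync(0): ref=16.0000 raw=[16.0000 16.0000]
After op 7 sync(1): ref=16.0000 raw=[16.0000 16.0000]
After op 8 tick(7): ref=23.0000 raw=[22.3000 30.0000]
Wrap final raw readings (mod 24): 22.3000 mod 24 = 22.3000; 30.0000 mod 24 = 6.0000

Answer: 22.3000 6.0000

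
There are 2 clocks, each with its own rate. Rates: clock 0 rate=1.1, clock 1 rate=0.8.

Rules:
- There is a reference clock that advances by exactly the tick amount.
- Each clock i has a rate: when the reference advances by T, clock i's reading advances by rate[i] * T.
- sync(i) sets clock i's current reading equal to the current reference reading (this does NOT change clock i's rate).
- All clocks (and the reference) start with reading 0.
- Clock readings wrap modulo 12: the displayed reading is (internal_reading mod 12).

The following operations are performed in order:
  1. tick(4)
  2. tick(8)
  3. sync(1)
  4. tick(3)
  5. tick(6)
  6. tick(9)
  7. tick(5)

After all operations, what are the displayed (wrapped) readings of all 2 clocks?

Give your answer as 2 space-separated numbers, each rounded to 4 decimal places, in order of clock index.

After op 1 tick(4): ref=4.0000 raw=[4.4000 3.2000]
After op 2 tick(8): ref=12.0000 raw=[13.2000 9.6000]
After op 3 sync(1): ref=12.0000 raw=[13.2000 12.0000]
After op 4 tick(3): ref=15.0000 raw=[16.5000 14.4000]
After op 5 tick(6): ref=21.0000 raw=[23.1000 19.2000]
After op 6 tick(9): ref=30.0000 raw=[33.0000 26.4000]
After op 7 tick(5): ref=35.0000 raw=[38.5000 30.4000]
Wrap final raw readings (mod 12): 38.5000 mod 12 = 2.5000; 30.4000 mod 12 = 6.4000

Answer: 2.5000 6.4000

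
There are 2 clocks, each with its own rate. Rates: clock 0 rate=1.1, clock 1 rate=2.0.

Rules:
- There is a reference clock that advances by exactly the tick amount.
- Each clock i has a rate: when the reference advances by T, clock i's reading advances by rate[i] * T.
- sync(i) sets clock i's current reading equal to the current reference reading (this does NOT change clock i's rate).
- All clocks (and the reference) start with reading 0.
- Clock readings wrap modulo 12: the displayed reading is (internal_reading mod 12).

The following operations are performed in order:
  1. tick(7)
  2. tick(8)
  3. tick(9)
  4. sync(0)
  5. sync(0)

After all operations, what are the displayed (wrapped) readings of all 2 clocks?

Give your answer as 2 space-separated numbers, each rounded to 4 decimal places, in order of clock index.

After op 1 tick(7): ref=7.0000 raw=[7.7000 14.0000]
After op 2 tick(8): ref=15.0000 raw=[16.5000 30.0000]
After op 3 tick(9): ref=24.0000 raw=[26.4000 48.0000]
After op 4 sync(0): ref=24.0000 raw=[24.0000 48.0000]
After op 5 sync(0): ref=24.0000 raw=[24.0000 48.0000]
Wrap final raw readings (mod 12): 24.0000 mod 12 = 0.0000; 48.0000 mod 12 = 0.0000

Answer: 0.0000 0.0000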